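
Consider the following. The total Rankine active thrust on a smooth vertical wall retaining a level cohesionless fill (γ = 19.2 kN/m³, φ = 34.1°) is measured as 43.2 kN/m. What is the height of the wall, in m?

K_a = 0.2815. P_a = ½ K_a γ H² ⇒ H = √(2P_a/(K_a γ)).
H = √(2×43.2/(0.2815×19.2)) = 3.998 m.

4.00 m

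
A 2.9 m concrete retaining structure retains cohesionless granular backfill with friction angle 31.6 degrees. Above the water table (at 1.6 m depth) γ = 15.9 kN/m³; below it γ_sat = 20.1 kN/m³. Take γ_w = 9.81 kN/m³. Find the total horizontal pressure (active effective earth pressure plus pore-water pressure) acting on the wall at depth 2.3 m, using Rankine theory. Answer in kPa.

K_a = (1 − sin φ)/(1 + sin φ) = 0.3123.
γ' = 20.1 − 9.81 = 10.29 kN/m³.
Effective vertical stress at 2.3 m: σ'_v = 15.9×1.6 + 10.29×0.700 = 32.64 kPa.
σ'_h = K_a σ'_v = 0.3123 × 32.64 = 10.20 kPa; u = γ_w × 0.700 = 6.867 kPa.
Total σ_h = 10.20 + 6.867 = 17.06 kPa.

17.1 kPa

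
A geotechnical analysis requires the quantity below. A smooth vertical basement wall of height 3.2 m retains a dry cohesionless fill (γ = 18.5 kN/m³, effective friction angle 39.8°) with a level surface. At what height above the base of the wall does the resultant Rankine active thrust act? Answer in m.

1.07 m

K_a = 0.2194.
The pressure distribution is triangular, so the resultant acts at H/3 above the base = 3.2/3 = 1.067 m.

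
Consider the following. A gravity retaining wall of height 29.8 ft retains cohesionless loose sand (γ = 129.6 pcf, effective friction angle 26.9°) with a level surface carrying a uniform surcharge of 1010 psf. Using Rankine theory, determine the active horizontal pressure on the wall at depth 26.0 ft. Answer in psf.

K_a = (1 − sin φ)/(1 + sin φ) = 0.3770.
σ_v = γz + q = 129.6 × 26.0 + 1010 = 4380 psf.
σ_h = K_a σ_v = 0.3770 × 4380 = 1651 psf.

1650 psf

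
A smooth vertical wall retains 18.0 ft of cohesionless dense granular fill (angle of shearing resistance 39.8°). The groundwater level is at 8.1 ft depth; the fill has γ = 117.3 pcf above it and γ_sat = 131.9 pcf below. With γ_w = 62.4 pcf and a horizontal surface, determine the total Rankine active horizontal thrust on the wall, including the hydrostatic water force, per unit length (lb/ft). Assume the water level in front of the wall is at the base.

K_a = tan²(45° − φ/2) = 0.2194.
γ' = 131.9 − 62.4 = 69.50 pcf. Depth below WT = 9.9 ft.
σ'_h at WT = K_a γ d_w = 208.5 psf; at base = 208.5 + K_a γ' × 9.9 = 359.5 psf.
P₁ (0–8.1 ft) = ½×208.5×8.1 = 844.4. P₂ (8.1–18.0 ft) = ½(208.5+359.5)×9.9 = 2811.
P_w = ½ γ_w h₂² = 0.5×62.4×9.9² = 3058. Total = 844.4+2811+3058 = 6714 lb/ft.

6710 lb/ft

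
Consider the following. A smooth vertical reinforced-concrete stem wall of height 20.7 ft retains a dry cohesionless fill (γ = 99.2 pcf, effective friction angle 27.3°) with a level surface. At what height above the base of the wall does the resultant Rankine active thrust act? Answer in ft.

6.90 ft

K_a = 0.3711.
The pressure distribution is triangular, so the resultant acts at H/3 above the base = 20.7/3 = 6.900 ft.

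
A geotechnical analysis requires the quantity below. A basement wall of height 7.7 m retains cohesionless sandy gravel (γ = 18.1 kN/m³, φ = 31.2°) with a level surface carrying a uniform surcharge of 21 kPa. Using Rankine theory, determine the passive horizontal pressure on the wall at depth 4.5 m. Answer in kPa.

K_p = (1 + sin φ)/(1 − sin φ) = 3.150.
σ_v = γz + q = 18.1 × 4.5 + 21 = 102.5 kPa.
σ_h = K_p σ_v = 3.150 × 102.5 = 322.7 kPa.

323 kPa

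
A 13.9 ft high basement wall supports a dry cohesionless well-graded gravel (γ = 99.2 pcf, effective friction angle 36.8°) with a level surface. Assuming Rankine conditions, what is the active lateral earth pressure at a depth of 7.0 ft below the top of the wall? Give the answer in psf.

K_a = (1 − sin φ)/(1 + sin φ) = 0.2508.
σ_h = K_a γ z = 0.2508 × 99.2 × 7.0 = 174.1 psf.

174 psf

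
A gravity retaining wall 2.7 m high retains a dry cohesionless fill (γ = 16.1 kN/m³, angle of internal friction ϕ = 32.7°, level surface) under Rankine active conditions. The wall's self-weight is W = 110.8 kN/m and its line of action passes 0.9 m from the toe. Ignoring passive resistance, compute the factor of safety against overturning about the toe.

K_a = tan²(45° − 32.7°/2) = 0.2985.
P_a = ½K_aγH² = 0.5×0.2985×16.1×2.7² = 17.52 kN/m, acting at H/3 = 0.9000 m above the base.
Overturning moment M_o = P_a × H/3 = 17.52 × 0.9000 = 15.77.
Resisting moment M_r = W × 0.9 = 110.8 × 0.9 = 99.72.
FS_overturning = M_r/M_o = 99.72/15.77 = 6.325.

6.33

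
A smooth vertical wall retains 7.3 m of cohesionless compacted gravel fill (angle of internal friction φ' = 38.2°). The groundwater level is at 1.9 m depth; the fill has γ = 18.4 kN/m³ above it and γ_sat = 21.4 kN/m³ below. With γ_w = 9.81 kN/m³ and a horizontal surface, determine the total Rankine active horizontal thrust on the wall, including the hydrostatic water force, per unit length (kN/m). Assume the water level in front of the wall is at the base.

235 kN/m

K_a = tan²(45° − φ/2) = 0.2358.
γ' = 21.4 − 9.81 = 11.59 kN/m³. Depth below WT = 5.4 m.
σ'_h at WT = K_a γ d_w = 8.243 kPa; at base = 8.243 + K_a γ' × 5.4 = 23.00 kPa.
P₁ (0–1.9 m) = ½×8.243×1.9 = 7.831. P₂ (1.9–7.3 m) = ½(8.243+23.00)×5.4 = 84.35.
P_w = ½ γ_w h₂² = 0.5×9.81×5.4² = 143.0. Total = 7.831+84.35+143.0 = 235.2 kN/m.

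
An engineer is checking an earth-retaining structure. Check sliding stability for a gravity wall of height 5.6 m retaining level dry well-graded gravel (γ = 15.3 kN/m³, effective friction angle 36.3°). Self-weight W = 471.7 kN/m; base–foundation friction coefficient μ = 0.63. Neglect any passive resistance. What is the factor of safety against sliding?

K_a = tan²(45° − 36.3°/2) = 0.2563.
P_a = ½K_aγH² = 0.5×0.2563×15.3×5.6² = 61.48 kN/m, acting at H/3 = 1.867 m above the base.
FS_sliding = μW / P_a = 0.63×471.7 / 61.48 = 4.834.

4.83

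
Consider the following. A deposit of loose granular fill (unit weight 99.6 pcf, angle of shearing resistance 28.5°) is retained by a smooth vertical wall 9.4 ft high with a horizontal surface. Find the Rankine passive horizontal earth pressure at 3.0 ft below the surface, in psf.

K_p = (1 + sin φ)/(1 − sin φ) = 2.825.
σ_h = K_p γ z = 2.825 × 99.6 × 3.0 = 844.2 psf.

844 psf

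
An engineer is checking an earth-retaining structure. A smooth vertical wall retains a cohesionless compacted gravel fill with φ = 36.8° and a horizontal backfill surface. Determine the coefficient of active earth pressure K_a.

0.251

K_a = (1 − sin φ)/(1 + sin φ) = (1 − sin 36.8°)/(1 + sin 36.8°) = 0.2508.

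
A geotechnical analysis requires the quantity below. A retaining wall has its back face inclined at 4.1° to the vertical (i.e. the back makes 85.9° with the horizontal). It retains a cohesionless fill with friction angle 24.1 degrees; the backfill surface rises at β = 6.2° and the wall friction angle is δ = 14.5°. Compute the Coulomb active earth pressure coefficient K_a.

0.445

K_a = sin²(α+φ) / [sin²α · sin(α−δ) · (1 + √{sin(φ+δ)sin(φ−β) / (sin(α−δ)sin(α+β))})²].
With α = 85.9°, φ = 24.1°, δ = 14.5°, β = 6.2°: K_a = 0.4454.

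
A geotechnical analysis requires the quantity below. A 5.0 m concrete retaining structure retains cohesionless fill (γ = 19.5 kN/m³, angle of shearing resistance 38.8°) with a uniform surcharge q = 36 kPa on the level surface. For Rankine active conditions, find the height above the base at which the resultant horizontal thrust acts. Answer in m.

2.02 m

K_a = 0.2296.
Triangular part P₁ = ½K_aγH² = 55.95 at H/3 = 1.667 m; rectangular part P₂ = K_a q H = 41.32 at H/2 = 2.500 m.
ȳ = (P₁·1.667 + P₂·2.500)/(P₁+P₂) = 2.021 m.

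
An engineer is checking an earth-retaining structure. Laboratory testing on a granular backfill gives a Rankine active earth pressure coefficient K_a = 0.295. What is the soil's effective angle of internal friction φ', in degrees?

33.0°

K_a = tan²(45° − φ/2) ⇒ 45° − φ/2 = arctan(√0.295) = 28.51°.
φ = 2(45° − 28.51°) = 32.98°.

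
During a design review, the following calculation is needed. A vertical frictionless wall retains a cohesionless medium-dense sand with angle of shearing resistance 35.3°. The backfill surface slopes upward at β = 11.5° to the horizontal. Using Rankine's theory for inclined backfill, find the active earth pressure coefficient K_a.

K_a = cos β · (cos β − √(cos²β − cos²φ)) / (cos β + √(cos²β − cos²φ)).
cos β = 0.9799, cos φ = 0.8161, √(cos²β − cos²φ) = 0.5424.
K_a = 0.9799 × (0.9799 − 0.5424)/(0.9799 + 0.5424) = 0.2817.

0.282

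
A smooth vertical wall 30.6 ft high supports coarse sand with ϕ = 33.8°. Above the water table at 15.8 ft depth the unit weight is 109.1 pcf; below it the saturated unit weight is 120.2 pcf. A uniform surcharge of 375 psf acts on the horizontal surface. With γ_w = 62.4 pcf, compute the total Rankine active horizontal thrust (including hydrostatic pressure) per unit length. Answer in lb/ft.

K_a = tan²(45° − φ/2) = 0.2851.
γ' = 120.2 − 62.4 = 57.80 pcf. h₂ = H − d_w = 14.8 ft.
σ'_h: at surface K_a·q = 106.9; at WT K_a(q+γd_w) = 598.4; at base K_a(q+γd_w+γ'h₂) = 842.3 psf.
P₁ = ½(106.9+598.4)×15.8 = 5572; P₂ = ½(598.4+842.3)×14.8 = 10660; P_w = ½γ_w h₂² = 6834.
Total = 5572+10660+6834 = 23070 lb/ft.

23100 lb/ft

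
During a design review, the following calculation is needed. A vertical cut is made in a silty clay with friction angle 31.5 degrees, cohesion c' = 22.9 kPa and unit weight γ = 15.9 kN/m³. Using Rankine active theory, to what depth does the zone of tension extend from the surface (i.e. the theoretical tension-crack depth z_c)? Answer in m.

5.14 m

K_a = tan²(45° − 31.5°/2) = 0.3136; √K_a = 0.5600.
The active pressure is zero where K_a γ z = 2c√K_a, so z_c = 2c/(γ√K_a) = 2×22.9/(15.9×0.5600) = 5.144 m.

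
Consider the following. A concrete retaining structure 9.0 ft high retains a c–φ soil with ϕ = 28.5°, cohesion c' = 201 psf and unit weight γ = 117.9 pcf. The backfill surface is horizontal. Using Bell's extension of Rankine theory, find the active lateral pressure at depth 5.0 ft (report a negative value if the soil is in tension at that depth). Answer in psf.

K_a = (1 − sin φ)/(1 + sin φ) = 0.3540.
σ_a = K_a γ z − 2c√K_a = 0.3540×117.9×5.0 − 2×201×0.5949 = -30.51 psf.

-30.5 psf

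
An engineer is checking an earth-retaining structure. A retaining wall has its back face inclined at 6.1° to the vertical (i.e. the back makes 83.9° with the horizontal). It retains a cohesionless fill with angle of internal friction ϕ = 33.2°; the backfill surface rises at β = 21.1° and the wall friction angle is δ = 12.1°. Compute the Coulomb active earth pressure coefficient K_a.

K_a = sin²(α+φ) / [sin²α · sin(α−δ) · (1 + √{sin(φ+δ)sin(φ−β) / (sin(α−δ)sin(α+β))})²].
With α = 83.9°, φ = 33.2°, δ = 12.1°, β = 21.1°: K_a = 0.4287.

0.429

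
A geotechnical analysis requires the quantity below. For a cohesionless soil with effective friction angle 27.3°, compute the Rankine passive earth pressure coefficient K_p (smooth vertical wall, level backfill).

2.69

K_p = (1 + sin φ)/(1 − sin φ) = tan²(45° + 27.3°/2) = 2.694.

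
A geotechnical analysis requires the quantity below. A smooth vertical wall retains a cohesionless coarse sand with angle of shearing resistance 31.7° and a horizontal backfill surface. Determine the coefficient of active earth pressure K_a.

0.311

K_a = tan²(45° − φ/2) = tan²(29.15°) = 0.3111.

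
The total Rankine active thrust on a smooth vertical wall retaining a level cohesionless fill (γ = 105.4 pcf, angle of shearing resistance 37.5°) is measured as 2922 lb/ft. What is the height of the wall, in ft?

15.1 ft

K_a = 0.2432. P_a = ½ K_a γ H² ⇒ H = √(2P_a/(K_a γ)).
H = √(2×2922/(0.2432×105.4)) = 15.10 ft.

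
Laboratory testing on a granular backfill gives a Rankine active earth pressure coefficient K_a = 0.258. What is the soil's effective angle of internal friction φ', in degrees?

36.1°

K_a = tan²(45° − φ/2) ⇒ 45° − φ/2 = arctan(√0.258) = 26.93°.
φ = 2(45° − 26.93°) = 36.14°.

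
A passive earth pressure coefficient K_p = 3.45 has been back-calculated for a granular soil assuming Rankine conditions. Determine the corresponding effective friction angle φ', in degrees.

K_p = (1+sin φ)/(1−sin φ) ⇒ sin φ = (K_p − 1)/(K_p + 1) = 0.5506.
φ = arcsin(0.5506) = 33.41°.

33.4°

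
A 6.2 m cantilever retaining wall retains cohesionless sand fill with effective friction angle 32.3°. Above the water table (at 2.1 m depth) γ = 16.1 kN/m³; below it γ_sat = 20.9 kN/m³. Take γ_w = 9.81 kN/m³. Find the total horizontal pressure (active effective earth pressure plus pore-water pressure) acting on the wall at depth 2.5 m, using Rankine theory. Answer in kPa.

15.5 kPa

K_a = (1 − sin φ)/(1 + sin φ) = 0.3035.
γ' = 20.9 − 9.81 = 11.09 kN/m³.
Effective vertical stress at 2.5 m: σ'_v = 16.1×2.1 + 11.09×0.400 = 38.25 kPa.
σ'_h = K_a σ'_v = 0.3035 × 38.25 = 11.61 kPa; u = γ_w × 0.400 = 3.924 kPa.
Total σ_h = 11.61 + 3.924 = 15.53 kPa.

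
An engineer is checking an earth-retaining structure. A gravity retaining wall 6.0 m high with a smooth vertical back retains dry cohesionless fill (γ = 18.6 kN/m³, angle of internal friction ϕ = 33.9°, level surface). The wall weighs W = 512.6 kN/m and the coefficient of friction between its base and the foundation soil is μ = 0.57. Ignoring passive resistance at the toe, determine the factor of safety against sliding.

K_a = tan²(45° − 33.9°/2) = 0.2839.
P_a = ½K_aγH² = 0.5×0.2839×18.6×6.0² = 95.05 kN/m, acting at H/3 = 2.000 m above the base.
FS_sliding = μW / P_a = 0.57×512.6 / 95.05 = 3.074.

3.07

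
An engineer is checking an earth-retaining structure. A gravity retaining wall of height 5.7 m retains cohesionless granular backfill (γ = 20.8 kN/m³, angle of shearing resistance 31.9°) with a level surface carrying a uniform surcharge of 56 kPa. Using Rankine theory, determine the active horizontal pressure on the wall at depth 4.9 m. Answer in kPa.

48.7 kPa

K_a = (1 − sin φ)/(1 + sin φ) = 0.3085.
σ_v = γz + q = 20.8 × 4.9 + 56 = 157.9 kPa.
σ_h = K_a σ_v = 0.3085 × 157.9 = 48.72 kPa.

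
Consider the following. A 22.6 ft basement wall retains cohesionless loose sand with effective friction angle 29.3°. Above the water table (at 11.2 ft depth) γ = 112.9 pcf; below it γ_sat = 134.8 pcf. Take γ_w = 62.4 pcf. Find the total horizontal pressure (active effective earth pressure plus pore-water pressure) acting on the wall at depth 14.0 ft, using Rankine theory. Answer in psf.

678 psf

K_a = (1 − sin φ)/(1 + sin φ) = 0.3428.
γ' = 134.8 − 62.4 = 72.40 pcf.
Effective vertical stress at 14.0 ft: σ'_v = 112.9×11.2 + 72.40×2.80 = 1467 psf.
σ'_h = K_a σ'_v = 0.3428 × 1467 = 503.0 psf; u = γ_w × 2.80 = 174.7 psf.
Total σ_h = 503.0 + 174.7 = 677.7 psf.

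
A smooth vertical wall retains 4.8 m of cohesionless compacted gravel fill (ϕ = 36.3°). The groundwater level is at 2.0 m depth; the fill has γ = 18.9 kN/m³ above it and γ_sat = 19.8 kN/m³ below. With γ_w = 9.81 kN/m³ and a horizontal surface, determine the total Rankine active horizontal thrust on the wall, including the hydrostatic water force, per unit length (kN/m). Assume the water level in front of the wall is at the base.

K_a = tan²(45° − φ/2) = 0.2563.
γ' = 19.8 − 9.81 = 9.990 kN/m³. Depth below WT = 2.8 m.
σ'_h at WT = K_a γ d_w = 9.687 kPa; at base = 9.687 + K_a γ' × 2.8 = 16.86 kPa.
P₁ (0–2.0 m) = ½×9.687×2.0 = 9.687. P₂ (2.0–4.8 m) = ½(9.687+16.86)×2.8 = 37.16.
P_w = ½ γ_w h₂² = 0.5×9.81×2.8² = 38.46. Total = 9.687+37.16+38.46 = 85.30 kN/m.

85.3 kN/m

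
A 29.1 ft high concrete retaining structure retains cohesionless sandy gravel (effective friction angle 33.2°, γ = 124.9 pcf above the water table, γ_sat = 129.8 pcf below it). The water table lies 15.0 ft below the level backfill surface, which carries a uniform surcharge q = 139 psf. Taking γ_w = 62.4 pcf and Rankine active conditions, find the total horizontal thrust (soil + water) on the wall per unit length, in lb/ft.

K_a = tan²(45° − φ/2) = 0.2924.
γ' = 129.8 − 62.4 = 67.40 pcf. h₂ = H − d_w = 14.1 ft.
σ'_h: at surface K_a·q = 40.64; at WT K_a(q+γd_w) = 588.4; at base K_a(q+γd_w+γ'h₂) = 866.2 psf.
P₁ = ½(40.64+588.4)×15.0 = 4718; P₂ = ½(588.4+866.2)×14.1 = 10250; P_w = ½γ_w h₂² = 6203.
Total = 4718+10250+6203 = 21180 lb/ft.

21200 lb/ft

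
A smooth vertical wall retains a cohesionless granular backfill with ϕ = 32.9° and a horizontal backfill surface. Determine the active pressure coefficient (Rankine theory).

0.296

K_a = tan²(45° − φ/2) = tan²(28.55°) = 0.2960.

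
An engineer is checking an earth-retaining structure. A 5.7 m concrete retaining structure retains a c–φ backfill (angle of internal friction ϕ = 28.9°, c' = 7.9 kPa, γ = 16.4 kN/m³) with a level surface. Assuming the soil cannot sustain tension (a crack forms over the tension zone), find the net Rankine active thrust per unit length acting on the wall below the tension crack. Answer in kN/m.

47.3 kN/m

K_a = 0.3484; √K_a = 0.5902.
Tension-crack depth z_c = 2c/(γ√K_a) = 2×7.9/(16.4×0.5902) = 1.632 m.
σ_a at base = K_a γ H − 2c√K_a = 0.3484×16.4×5.7 − 2×7.9×0.5902 = 23.24 kPa.
P_a = ½ × 23.24 × (H − z_c) = 0.5×23.24×4.068 = 47.27 kN/m.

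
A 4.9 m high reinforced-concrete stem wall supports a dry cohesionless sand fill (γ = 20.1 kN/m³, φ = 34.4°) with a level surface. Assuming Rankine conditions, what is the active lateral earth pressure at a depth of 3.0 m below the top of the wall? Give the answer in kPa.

16.8 kPa

K_a = (1 − sin φ)/(1 + sin φ) = 0.2780.
σ_h = K_a γ z = 0.2780 × 20.1 × 3.0 = 16.76 kPa.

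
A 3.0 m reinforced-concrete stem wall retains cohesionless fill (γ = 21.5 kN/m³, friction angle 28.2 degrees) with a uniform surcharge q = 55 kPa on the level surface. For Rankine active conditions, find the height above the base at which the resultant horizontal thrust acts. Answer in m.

K_a = 0.3582.
Triangular part P₁ = ½K_aγH² = 34.65 at H/3 = 1.000 m; rectangular part P₂ = K_a q H = 59.10 at H/2 = 1.500 m.
ȳ = (P₁·1.000 + P₂·1.500)/(P₁+P₂) = 1.315 m.

1.32 m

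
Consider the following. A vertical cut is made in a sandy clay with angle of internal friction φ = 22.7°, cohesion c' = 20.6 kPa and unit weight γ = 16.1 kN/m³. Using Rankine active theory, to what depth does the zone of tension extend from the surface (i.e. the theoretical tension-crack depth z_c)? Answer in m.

K_a = tan²(45° − 22.7°/2) = 0.4431; √K_a = 0.6657.
The active pressure is zero where K_a γ z = 2c√K_a, so z_c = 2c/(γ√K_a) = 2×20.6/(16.1×0.6657) = 3.844 m.

3.84 m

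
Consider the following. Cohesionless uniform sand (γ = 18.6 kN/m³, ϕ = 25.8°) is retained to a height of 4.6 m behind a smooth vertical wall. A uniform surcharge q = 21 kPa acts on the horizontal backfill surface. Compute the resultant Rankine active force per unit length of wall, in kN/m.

K_a = tan²(45° − φ/2) = 0.3935.
Soil triangle: ½ K_a γ H² = 0.5×0.3935×18.6×4.6² = 77.44 kN/m.
Surcharge rectangle: K_a q H = 0.3935×21×4.6 = 38.01 kN/m.
Total = 77.44 + 38.01 = 115.4 kN/m.

115 kN/m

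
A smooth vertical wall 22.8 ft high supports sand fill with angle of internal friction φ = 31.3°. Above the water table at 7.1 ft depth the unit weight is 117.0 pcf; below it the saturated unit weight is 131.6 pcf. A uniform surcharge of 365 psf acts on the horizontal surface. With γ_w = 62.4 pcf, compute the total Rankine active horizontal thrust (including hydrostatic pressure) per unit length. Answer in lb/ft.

K_a = tan²(45° − φ/2) = 0.3162.
γ' = 131.6 − 62.4 = 69.20 pcf. h₂ = H − d_w = 15.7 ft.
σ'_h: at surface K_a·q = 115.4; at WT K_a(q+γd_w) = 378.1; at base K_a(q+γd_w+γ'h₂) = 721.6 psf.
P₁ = ½(115.4+378.1)×7.1 = 1752; P₂ = ½(378.1+721.6)×15.7 = 8633; P_w = ½γ_w h₂² = 7690.
Total = 1752+8633+7690 = 18080 lb/ft.

18100 lb/ft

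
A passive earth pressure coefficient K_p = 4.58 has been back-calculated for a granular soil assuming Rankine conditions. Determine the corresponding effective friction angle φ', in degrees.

K_p = (1+sin φ)/(1−sin φ) ⇒ sin φ = (K_p − 1)/(K_p + 1) = 0.6416.
φ = arcsin(0.6416) = 39.91°.

39.9°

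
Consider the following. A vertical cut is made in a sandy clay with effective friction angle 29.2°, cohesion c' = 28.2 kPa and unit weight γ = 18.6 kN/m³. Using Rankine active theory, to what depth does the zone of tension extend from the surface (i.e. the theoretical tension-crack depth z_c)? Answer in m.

K_a = tan²(45° − 29.2°/2) = 0.3442; √K_a = 0.5867.
The active pressure is zero where K_a γ z = 2c√K_a, so z_c = 2c/(γ√K_a) = 2×28.2/(18.6×0.5867) = 5.168 m.

5.17 m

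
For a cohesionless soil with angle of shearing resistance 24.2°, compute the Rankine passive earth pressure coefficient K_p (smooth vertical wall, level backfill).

2.39

K_p = (1 + sin φ)/(1 − sin φ) = tan²(45° + 24.2°/2) = 2.389.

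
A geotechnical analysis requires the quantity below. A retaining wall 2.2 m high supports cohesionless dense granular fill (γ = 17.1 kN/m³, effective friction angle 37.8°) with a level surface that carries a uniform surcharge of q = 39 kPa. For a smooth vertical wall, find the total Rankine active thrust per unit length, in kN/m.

30.5 kN/m

K_a = tan²(45° − φ/2) = 0.2400.
Soil triangle: ½ K_a γ H² = 0.5×0.2400×17.1×2.2² = 9.932 kN/m.
Surcharge rectangle: K_a q H = 0.2400×39×2.2 = 20.59 kN/m.
Total = 9.932 + 20.59 = 30.52 kN/m.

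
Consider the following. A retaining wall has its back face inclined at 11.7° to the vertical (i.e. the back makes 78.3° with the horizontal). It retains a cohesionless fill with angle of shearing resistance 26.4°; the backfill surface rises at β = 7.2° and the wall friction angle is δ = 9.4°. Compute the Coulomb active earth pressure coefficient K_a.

0.494

K_a = sin²(α+φ) / [sin²α · sin(α−δ) · (1 + √{sin(φ+δ)sin(φ−β) / (sin(α−δ)sin(α+β))})²].
With α = 78.3°, φ = 26.4°, δ = 9.4°, β = 7.2°: K_a = 0.4942.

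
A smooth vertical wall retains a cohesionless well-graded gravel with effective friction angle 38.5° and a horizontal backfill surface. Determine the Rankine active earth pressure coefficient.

K_a = tan²(45° − φ/2) = tan²(25.75°) = 0.2327.

0.233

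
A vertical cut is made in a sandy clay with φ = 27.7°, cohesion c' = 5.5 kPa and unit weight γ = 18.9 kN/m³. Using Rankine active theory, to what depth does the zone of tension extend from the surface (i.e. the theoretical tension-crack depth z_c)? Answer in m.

K_a = tan²(45° − 27.7°/2) = 0.3653; √K_a = 0.6044.
The active pressure is zero where K_a γ z = 2c√K_a, so z_c = 2c/(γ√K_a) = 2×5.5/(18.9×0.6044) = 0.9629 m.

0.963 m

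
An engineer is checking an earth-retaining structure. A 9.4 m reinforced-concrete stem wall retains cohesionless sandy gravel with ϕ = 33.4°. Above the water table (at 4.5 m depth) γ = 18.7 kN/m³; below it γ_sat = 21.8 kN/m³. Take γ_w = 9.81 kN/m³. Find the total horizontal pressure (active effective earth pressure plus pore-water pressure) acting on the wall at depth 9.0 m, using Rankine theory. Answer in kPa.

K_a = (1 − sin φ)/(1 + sin φ) = 0.2899.
γ' = 21.8 − 9.81 = 11.99 kN/m³.
Effective vertical stress at 9.0 m: σ'_v = 18.7×4.5 + 11.99×4.50 = 138.1 kPa.
σ'_h = K_a σ'_v = 0.2899 × 138.1 = 40.04 kPa; u = γ_w × 4.50 = 44.15 kPa.
Total σ_h = 40.04 + 44.15 = 84.18 kPa.

84.2 kPa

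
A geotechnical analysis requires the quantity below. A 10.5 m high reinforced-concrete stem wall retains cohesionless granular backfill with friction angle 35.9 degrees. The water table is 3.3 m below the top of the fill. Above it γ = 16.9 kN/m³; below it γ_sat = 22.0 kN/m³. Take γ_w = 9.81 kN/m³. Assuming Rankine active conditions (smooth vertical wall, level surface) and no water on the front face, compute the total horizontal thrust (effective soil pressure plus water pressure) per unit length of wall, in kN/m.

465 kN/m

K_a = tan²(45° − φ/2) = 0.2607.
γ' = 22.0 − 9.81 = 12.19 kN/m³. Depth below WT = 7.2 m.
σ'_h at WT = K_a γ d_w = 14.54 kPa; at base = 14.54 + K_a γ' × 7.2 = 37.43 kPa.
P₁ (0–3.3 m) = ½×14.54×3.3 = 23.99. P₂ (3.3–10.5 m) = ½(14.54+37.43)×7.2 = 187.1.
P_w = ½ γ_w h₂² = 0.5×9.81×7.2² = 254.3. Total = 23.99+187.1+254.3 = 465.4 kN/m.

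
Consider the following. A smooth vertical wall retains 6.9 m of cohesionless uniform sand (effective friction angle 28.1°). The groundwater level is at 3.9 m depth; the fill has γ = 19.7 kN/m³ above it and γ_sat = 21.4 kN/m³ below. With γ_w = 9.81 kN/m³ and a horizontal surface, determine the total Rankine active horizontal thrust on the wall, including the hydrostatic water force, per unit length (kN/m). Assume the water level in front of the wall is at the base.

K_a = tan²(45° − φ/2) = 0.3596.
γ' = 21.4 − 9.81 = 11.59 kN/m³. Depth below WT = 3.0 m.
σ'_h at WT = K_a γ d_w = 27.63 kPa; at base = 27.63 + K_a γ' × 3.0 = 40.13 kPa.
P₁ (0–3.9 m) = ½×27.63×3.9 = 53.88. P₂ (3.9–6.9 m) = ½(27.63+40.13)×3.0 = 101.6.
P_w = ½ γ_w h₂² = 0.5×9.81×3.0² = 44.14. Total = 53.88+101.6+44.14 = 199.7 kN/m.

200 kN/m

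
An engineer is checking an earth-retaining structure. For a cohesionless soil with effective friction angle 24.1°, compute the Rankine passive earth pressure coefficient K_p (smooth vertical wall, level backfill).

K_p = (1 + sin φ)/(1 − sin φ) = tan²(45° + 24.1°/2) = 2.380.

2.38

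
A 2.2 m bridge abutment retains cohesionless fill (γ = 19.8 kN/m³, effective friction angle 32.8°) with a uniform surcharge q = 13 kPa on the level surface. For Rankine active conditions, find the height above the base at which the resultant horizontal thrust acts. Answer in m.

0.870 m

K_a = 0.2973.
Triangular part P₁ = ½K_aγH² = 14.24 at H/3 = 0.7333 m; rectangular part P₂ = K_a q H = 8.502 at H/2 = 1.100 m.
ȳ = (P₁·0.7333 + P₂·1.100)/(P₁+P₂) = 0.8704 m.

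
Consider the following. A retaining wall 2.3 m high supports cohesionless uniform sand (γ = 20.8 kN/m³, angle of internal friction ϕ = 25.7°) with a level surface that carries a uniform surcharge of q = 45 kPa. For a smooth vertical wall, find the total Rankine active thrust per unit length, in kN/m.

K_a = tan²(45° − φ/2) = 0.3950.
Soil triangle: ½ K_a γ H² = 0.5×0.3950×20.8×2.3² = 21.73 kN/m.
Surcharge rectangle: K_a q H = 0.3950×45×2.3 = 40.89 kN/m.
Total = 21.73 + 40.89 = 62.62 kN/m.

62.6 kN/m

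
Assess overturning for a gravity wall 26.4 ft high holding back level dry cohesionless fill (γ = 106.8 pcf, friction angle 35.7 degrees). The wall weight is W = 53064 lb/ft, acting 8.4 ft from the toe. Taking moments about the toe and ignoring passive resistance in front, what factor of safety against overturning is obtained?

5.17

K_a = tan²(45° − 35.7°/2) = 0.2630.
P_a = ½K_aγH² = 0.5×0.2630×106.8×26.4² = 9788 lb/ft, acting at H/3 = 8.800 ft above the base.
Overturning moment M_o = P_a × H/3 = 9788 × 8.800 = 86130.
Resisting moment M_r = W × 8.4 = 53064 × 8.4 = 445700.
FS_overturning = M_r/M_o = 445700/86130 = 5.175.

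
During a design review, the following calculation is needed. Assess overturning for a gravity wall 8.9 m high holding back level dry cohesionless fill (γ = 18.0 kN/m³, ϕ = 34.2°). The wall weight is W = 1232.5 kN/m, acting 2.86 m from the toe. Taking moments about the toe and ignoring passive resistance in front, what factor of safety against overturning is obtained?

5.95

K_a = tan²(45° − 34.2°/2) = 0.2803.
P_a = ½K_aγH² = 0.5×0.2803×18.0×8.9² = 199.9 kN/m, acting at H/3 = 2.967 m above the base.
Overturning moment M_o = P_a × H/3 = 199.9 × 2.967 = 592.9.
Resisting moment M_r = W × 2.86 = 1232.5 × 2.86 = 3525.
FS_overturning = M_r/M_o = 3525/592.9 = 5.945.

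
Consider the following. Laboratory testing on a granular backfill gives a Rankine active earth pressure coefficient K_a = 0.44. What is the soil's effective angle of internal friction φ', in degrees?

22.9°

K_a = tan²(45° − φ/2) ⇒ 45° − φ/2 = arctan(√0.44) = 33.56°.
φ = 2(45° − 33.56°) = 22.89°.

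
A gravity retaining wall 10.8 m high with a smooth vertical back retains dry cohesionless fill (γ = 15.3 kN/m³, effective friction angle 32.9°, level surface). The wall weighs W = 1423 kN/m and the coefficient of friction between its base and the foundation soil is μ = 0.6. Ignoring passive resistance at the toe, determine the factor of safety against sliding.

K_a = tan²(45° − 32.9°/2) = 0.2960.
P_a = ½K_aγH² = 0.5×0.2960×15.3×10.8² = 264.1 kN/m, acting at H/3 = 3.600 m above the base.
FS_sliding = μW / P_a = 0.6×1423 / 264.1 = 3.232.

3.23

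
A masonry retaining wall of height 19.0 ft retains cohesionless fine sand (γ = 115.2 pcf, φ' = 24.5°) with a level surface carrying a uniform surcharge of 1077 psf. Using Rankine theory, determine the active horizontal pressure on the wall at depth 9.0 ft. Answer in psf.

K_a = (1 − sin φ)/(1 + sin φ) = 0.4137.
σ_v = γz + q = 115.2 × 9.0 + 1077 = 2114 psf.
σ_h = K_a σ_v = 0.4137 × 2114 = 874.6 psf.

875 psf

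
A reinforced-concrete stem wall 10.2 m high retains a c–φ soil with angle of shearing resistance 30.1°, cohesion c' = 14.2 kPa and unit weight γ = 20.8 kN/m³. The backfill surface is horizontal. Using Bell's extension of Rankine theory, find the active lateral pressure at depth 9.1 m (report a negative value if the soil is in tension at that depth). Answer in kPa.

46.5 kPa

K_a = (1 − sin φ)/(1 + sin φ) = 0.3320.
σ_a = K_a γ z − 2c√K_a = 0.3320×20.8×9.1 − 2×14.2×0.5762 = 46.48 kPa.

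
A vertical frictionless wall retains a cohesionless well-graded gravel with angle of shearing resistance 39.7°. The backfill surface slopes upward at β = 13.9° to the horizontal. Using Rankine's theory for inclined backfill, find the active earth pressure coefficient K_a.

K_a = cos β · (cos β − √(cos²β − cos²φ)) / (cos β + √(cos²β − cos²φ)).
cos β = 0.9707, cos φ = 0.7694, √(cos²β − cos²φ) = 0.5919.
K_a = 0.9707 × (0.9707 − 0.5919)/(0.9707 + 0.5919) = 0.2353.

0.235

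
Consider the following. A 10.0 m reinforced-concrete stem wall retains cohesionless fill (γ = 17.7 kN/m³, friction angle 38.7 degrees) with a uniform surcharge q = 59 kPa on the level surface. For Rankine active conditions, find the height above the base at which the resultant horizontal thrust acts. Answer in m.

K_a = 0.2306.
Triangular part P₁ = ½K_aγH² = 204.1 at H/3 = 3.333 m; rectangular part P₂ = K_a q H = 136.0 at H/2 = 5.000 m.
ȳ = (P₁·3.333 + P₂·5.000)/(P₁+P₂) = 4.000 m.

4.00 m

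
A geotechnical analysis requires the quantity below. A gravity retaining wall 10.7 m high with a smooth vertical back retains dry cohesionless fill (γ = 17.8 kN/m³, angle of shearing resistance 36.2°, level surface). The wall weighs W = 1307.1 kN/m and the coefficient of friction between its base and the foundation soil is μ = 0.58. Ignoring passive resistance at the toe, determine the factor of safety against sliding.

2.89

K_a = tan²(45° − 36.2°/2) = 0.2574.
P_a = ½K_aγH² = 0.5×0.2574×17.8×10.7² = 262.3 kN/m, acting at H/3 = 3.567 m above the base.
FS_sliding = μW / P_a = 0.58×1307.1 / 262.3 = 2.891.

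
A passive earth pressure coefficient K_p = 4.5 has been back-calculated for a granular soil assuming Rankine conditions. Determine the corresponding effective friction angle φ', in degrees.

K_p = (1+sin φ)/(1−sin φ) ⇒ sin φ = (K_p − 1)/(K_p + 1) = 0.6364.
φ = arcsin(0.6364) = 39.52°.

39.5°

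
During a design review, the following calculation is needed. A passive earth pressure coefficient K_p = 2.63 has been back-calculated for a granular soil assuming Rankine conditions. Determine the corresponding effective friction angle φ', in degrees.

26.7°

K_p = (1+sin φ)/(1−sin φ) ⇒ sin φ = (K_p − 1)/(K_p + 1) = 0.4490.
φ = arcsin(0.4490) = 26.68°.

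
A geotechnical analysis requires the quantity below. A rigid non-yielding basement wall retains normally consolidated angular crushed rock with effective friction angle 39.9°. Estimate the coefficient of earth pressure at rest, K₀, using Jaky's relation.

K₀ = 1 − sin φ' = 1 − sin 39.9° = 0.3586.

0.359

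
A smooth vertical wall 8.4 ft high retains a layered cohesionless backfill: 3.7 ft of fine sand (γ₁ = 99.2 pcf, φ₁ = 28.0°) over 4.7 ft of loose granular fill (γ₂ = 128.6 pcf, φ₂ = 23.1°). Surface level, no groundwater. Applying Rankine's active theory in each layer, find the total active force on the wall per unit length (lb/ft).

K_a1 = tan²(45°−28.0°/2) = 0.3610; K_a2 = tan²(45°−23.1°/2) = 0.4364.
Layer 1: σ at base = K_a1 γ₁ h₁ = 132.5 psf; P₁ = ½×132.5×3.7 = 245.2.
Layer 2: σ_v at top = γ₁h₁ = 367.0; σ_h top = K_a2×367.0 = 160.2; σ_h base = K_a2×(367.0+128.6×4.7) = 424.0.
P₂ = ½(160.2+424.0)×4.7 = 1373. Total P_a = 245.2+1373 = 1618 lb/ft.

1620 lb/ft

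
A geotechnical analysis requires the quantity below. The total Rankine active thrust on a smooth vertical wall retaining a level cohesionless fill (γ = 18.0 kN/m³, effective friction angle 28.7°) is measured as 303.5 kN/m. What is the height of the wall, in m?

9.80 m

K_a = 0.3511. P_a = ½ K_a γ H² ⇒ H = √(2P_a/(K_a γ)).
H = √(2×303.5/(0.3511×18.0)) = 9.800 m.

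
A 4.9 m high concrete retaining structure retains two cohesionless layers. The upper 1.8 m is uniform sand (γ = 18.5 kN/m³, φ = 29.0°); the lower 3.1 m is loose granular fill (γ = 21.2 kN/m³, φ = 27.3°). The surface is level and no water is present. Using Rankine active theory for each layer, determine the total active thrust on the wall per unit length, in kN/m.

86.5 kN/m

K_a1 = tan²(45°−29.0°/2) = 0.3470; K_a2 = tan²(45°−27.3°/2) = 0.3711.
Layer 1: σ at base = K_a1 γ₁ h₁ = 11.55 kPa; P₁ = ½×11.55×1.8 = 10.40.
Layer 2: σ_v at top = γ₁h₁ = 33.30; σ_h top = K_a2×33.30 = 12.36; σ_h base = K_a2×(33.30+21.2×3.1) = 36.75.
P₂ = ½(12.36+36.75)×3.1 = 76.12. Total P_a = 10.40+76.12 = 86.52 kN/m.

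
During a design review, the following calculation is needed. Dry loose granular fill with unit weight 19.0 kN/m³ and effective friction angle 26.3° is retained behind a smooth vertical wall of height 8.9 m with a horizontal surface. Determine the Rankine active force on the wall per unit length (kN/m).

290 kN/m

K_a = tan²(45° − φ/2) = 0.3859.
P_a = ½ K_a γ H² = 0.5 × 0.3859 × 19.0 × 8.9² = 290.4 kN/m.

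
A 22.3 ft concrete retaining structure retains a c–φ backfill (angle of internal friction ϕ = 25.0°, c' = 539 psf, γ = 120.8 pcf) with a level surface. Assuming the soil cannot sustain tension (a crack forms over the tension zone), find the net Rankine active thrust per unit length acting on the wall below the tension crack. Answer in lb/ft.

1690 lb/ft

K_a = 0.4059; √K_a = 0.6371.
Tension-crack depth z_c = 2c/(γ√K_a) = 2×539/(120.8×0.6371) = 14.01 ft.
σ_a at base = K_a γ H − 2c√K_a = 0.4059×120.8×22.3 − 2×539×0.6371 = 406.6 psf.
P_a = ½ × 406.6 × (H − z_c) = 0.5×406.6×8.292 = 1686 lb/ft.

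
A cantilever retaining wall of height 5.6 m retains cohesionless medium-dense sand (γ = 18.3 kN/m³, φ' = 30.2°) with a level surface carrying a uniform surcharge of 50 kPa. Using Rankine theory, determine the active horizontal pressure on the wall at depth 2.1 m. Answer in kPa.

K_a = (1 − sin φ)/(1 + sin φ) = 0.3307.
σ_v = γz + q = 18.3 × 2.1 + 50 = 88.43 kPa.
σ_h = K_a σ_v = 0.3307 × 88.43 = 29.24 kPa.

29.2 kPa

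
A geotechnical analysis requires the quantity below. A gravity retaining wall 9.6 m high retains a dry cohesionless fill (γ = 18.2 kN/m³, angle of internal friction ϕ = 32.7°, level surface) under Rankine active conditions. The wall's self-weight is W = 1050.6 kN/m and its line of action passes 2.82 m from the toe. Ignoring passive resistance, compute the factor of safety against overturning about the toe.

3.70

K_a = tan²(45° − 32.7°/2) = 0.2985.
P_a = ½K_aγH² = 0.5×0.2985×18.2×9.6² = 250.3 kN/m, acting at H/3 = 3.200 m above the base.
Overturning moment M_o = P_a × H/3 = 250.3 × 3.200 = 801.1.
Resisting moment M_r = W × 2.82 = 1050.6 × 2.82 = 2963.
FS_overturning = M_r/M_o = 2963/801.1 = 3.698.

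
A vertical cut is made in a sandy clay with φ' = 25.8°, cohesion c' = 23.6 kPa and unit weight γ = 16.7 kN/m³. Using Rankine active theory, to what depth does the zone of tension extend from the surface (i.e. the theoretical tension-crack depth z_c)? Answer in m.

4.51 m

K_a = tan²(45° − 25.8°/2) = 0.3935; √K_a = 0.6273.
The active pressure is zero where K_a γ z = 2c√K_a, so z_c = 2c/(γ√K_a) = 2×23.6/(16.7×0.6273) = 4.506 m.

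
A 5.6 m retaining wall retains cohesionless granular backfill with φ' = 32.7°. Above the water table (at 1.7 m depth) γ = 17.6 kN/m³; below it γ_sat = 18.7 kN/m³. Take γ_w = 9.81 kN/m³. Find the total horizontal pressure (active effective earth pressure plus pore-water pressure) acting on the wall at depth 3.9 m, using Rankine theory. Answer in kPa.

36.4 kPa

K_a = (1 − sin φ)/(1 + sin φ) = 0.2985.
γ' = 18.7 − 9.81 = 8.890 kN/m³.
Effective vertical stress at 3.9 m: σ'_v = 17.6×1.7 + 8.890×2.20 = 49.48 kPa.
σ'_h = K_a σ'_v = 0.2985 × 49.48 = 14.77 kPa; u = γ_w × 2.20 = 21.58 kPa.
Total σ_h = 14.77 + 21.58 = 36.35 kPa.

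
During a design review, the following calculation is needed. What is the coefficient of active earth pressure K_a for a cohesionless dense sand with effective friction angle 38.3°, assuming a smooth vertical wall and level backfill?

K_a = (1 − sin φ)/(1 + sin φ) = (1 − sin 38.3°)/(1 + sin 38.3°) = 0.2347.

0.235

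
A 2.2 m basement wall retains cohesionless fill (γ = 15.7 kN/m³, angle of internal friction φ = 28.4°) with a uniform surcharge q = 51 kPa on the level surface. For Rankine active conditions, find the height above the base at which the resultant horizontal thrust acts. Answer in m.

K_a = 0.3554.
Triangular part P₁ = ½K_aγH² = 13.50 at H/3 = 0.7333 m; rectangular part P₂ = K_a q H = 39.87 at H/2 = 1.100 m.
ȳ = (P₁·0.7333 + P₂·1.100)/(P₁+P₂) = 1.007 m.

1.01 m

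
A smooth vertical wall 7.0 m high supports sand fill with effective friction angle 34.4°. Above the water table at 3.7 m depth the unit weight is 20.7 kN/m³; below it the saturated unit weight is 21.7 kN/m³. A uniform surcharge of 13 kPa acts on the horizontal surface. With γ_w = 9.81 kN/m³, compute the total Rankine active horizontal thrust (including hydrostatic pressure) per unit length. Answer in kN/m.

K_a = tan²(45° − φ/2) = 0.2780.
γ' = 21.7 − 9.81 = 11.89 kN/m³. h₂ = H − d_w = 3.3 m.
σ'_h: at surface K_a·q = 3.614; at WT K_a(q+γd_w) = 24.90; at base K_a(q+γd_w+γ'h₂) = 35.81 kPa.
P₁ = ½(3.614+24.90)×3.7 = 52.76; P₂ = ½(24.90+35.81)×3.3 = 100.2; P_w = ½γ_w h₂² = 53.42.
Total = 52.76+100.2+53.42 = 206.4 kN/m.

206 kN/m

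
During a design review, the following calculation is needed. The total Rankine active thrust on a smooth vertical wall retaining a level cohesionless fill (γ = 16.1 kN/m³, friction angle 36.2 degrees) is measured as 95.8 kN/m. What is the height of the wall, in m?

K_a = 0.2574. P_a = ½ K_a γ H² ⇒ H = √(2P_a/(K_a γ)).
H = √(2×95.8/(0.2574×16.1)) = 6.800 m.

6.80 m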